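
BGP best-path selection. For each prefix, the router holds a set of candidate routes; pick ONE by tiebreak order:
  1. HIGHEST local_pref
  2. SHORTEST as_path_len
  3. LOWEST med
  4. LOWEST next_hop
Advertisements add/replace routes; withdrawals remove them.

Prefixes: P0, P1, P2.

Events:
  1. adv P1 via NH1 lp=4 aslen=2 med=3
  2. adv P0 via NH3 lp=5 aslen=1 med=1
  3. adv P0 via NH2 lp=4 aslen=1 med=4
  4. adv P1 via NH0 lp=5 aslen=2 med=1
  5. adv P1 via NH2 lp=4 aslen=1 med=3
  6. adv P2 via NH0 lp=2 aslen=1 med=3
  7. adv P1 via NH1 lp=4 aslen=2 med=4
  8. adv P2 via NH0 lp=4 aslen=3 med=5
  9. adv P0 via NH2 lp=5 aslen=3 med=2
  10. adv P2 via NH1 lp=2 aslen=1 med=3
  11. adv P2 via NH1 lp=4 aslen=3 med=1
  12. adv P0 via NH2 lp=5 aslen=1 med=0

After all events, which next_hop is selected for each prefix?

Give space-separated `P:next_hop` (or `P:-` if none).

Op 1: best P0=- P1=NH1 P2=-
Op 2: best P0=NH3 P1=NH1 P2=-
Op 3: best P0=NH3 P1=NH1 P2=-
Op 4: best P0=NH3 P1=NH0 P2=-
Op 5: best P0=NH3 P1=NH0 P2=-
Op 6: best P0=NH3 P1=NH0 P2=NH0
Op 7: best P0=NH3 P1=NH0 P2=NH0
Op 8: best P0=NH3 P1=NH0 P2=NH0
Op 9: best P0=NH3 P1=NH0 P2=NH0
Op 10: best P0=NH3 P1=NH0 P2=NH0
Op 11: best P0=NH3 P1=NH0 P2=NH1
Op 12: best P0=NH2 P1=NH0 P2=NH1

Answer: P0:NH2 P1:NH0 P2:NH1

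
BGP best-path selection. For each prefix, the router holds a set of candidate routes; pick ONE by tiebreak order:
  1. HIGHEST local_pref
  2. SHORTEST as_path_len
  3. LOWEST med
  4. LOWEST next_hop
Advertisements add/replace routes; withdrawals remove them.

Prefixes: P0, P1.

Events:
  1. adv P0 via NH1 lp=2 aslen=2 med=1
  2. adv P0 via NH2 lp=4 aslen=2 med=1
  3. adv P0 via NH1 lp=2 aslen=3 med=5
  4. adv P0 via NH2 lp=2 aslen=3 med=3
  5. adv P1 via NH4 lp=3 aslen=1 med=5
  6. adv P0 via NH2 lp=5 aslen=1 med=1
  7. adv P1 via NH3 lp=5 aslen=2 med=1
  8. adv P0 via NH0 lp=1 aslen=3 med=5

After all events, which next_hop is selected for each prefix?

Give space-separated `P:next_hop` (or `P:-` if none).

Answer: P0:NH2 P1:NH3

Derivation:
Op 1: best P0=NH1 P1=-
Op 2: best P0=NH2 P1=-
Op 3: best P0=NH2 P1=-
Op 4: best P0=NH2 P1=-
Op 5: best P0=NH2 P1=NH4
Op 6: best P0=NH2 P1=NH4
Op 7: best P0=NH2 P1=NH3
Op 8: best P0=NH2 P1=NH3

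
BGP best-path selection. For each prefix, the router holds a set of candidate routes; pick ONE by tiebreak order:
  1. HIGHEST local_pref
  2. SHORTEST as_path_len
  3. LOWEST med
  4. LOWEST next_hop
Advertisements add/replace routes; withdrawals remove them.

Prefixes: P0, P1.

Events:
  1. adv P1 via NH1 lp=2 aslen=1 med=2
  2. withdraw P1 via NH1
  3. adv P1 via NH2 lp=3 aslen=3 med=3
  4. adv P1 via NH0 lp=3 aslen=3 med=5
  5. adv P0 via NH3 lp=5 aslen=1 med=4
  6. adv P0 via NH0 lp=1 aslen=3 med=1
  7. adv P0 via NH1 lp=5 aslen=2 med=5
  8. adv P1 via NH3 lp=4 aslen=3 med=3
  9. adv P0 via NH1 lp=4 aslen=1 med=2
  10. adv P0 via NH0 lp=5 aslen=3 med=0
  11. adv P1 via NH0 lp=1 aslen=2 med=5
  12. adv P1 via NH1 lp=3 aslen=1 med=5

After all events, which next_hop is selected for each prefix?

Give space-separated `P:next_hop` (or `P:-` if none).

Answer: P0:NH3 P1:NH3

Derivation:
Op 1: best P0=- P1=NH1
Op 2: best P0=- P1=-
Op 3: best P0=- P1=NH2
Op 4: best P0=- P1=NH2
Op 5: best P0=NH3 P1=NH2
Op 6: best P0=NH3 P1=NH2
Op 7: best P0=NH3 P1=NH2
Op 8: best P0=NH3 P1=NH3
Op 9: best P0=NH3 P1=NH3
Op 10: best P0=NH3 P1=NH3
Op 11: best P0=NH3 P1=NH3
Op 12: best P0=NH3 P1=NH3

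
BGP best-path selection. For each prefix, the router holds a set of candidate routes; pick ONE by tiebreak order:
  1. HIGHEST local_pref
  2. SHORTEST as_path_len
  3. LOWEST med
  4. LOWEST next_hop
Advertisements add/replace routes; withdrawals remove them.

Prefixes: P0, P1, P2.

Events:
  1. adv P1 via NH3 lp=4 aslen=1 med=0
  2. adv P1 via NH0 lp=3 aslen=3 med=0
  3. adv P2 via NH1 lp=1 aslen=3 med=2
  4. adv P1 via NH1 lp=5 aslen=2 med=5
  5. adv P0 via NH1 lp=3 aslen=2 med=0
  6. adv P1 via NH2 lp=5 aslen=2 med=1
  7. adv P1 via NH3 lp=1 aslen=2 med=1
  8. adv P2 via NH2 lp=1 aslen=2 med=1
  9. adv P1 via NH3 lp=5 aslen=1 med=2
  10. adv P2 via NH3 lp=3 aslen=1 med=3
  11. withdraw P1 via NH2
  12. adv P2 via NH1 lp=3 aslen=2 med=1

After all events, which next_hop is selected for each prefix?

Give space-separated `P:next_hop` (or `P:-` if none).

Answer: P0:NH1 P1:NH3 P2:NH3

Derivation:
Op 1: best P0=- P1=NH3 P2=-
Op 2: best P0=- P1=NH3 P2=-
Op 3: best P0=- P1=NH3 P2=NH1
Op 4: best P0=- P1=NH1 P2=NH1
Op 5: best P0=NH1 P1=NH1 P2=NH1
Op 6: best P0=NH1 P1=NH2 P2=NH1
Op 7: best P0=NH1 P1=NH2 P2=NH1
Op 8: best P0=NH1 P1=NH2 P2=NH2
Op 9: best P0=NH1 P1=NH3 P2=NH2
Op 10: best P0=NH1 P1=NH3 P2=NH3
Op 11: best P0=NH1 P1=NH3 P2=NH3
Op 12: best P0=NH1 P1=NH3 P2=NH3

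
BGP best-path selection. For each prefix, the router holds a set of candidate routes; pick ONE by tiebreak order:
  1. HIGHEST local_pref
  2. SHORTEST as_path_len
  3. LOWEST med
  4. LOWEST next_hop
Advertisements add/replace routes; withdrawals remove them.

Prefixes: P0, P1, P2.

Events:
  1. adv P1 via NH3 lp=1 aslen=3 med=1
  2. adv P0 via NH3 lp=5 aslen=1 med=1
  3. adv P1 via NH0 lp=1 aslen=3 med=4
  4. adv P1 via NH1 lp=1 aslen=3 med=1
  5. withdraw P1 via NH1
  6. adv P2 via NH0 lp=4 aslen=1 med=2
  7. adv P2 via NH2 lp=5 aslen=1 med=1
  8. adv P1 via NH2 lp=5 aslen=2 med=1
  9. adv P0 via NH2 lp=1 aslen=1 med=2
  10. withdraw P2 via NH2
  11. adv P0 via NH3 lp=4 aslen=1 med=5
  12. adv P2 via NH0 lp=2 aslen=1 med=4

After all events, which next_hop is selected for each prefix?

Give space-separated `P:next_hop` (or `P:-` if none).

Op 1: best P0=- P1=NH3 P2=-
Op 2: best P0=NH3 P1=NH3 P2=-
Op 3: best P0=NH3 P1=NH3 P2=-
Op 4: best P0=NH3 P1=NH1 P2=-
Op 5: best P0=NH3 P1=NH3 P2=-
Op 6: best P0=NH3 P1=NH3 P2=NH0
Op 7: best P0=NH3 P1=NH3 P2=NH2
Op 8: best P0=NH3 P1=NH2 P2=NH2
Op 9: best P0=NH3 P1=NH2 P2=NH2
Op 10: best P0=NH3 P1=NH2 P2=NH0
Op 11: best P0=NH3 P1=NH2 P2=NH0
Op 12: best P0=NH3 P1=NH2 P2=NH0

Answer: P0:NH3 P1:NH2 P2:NH0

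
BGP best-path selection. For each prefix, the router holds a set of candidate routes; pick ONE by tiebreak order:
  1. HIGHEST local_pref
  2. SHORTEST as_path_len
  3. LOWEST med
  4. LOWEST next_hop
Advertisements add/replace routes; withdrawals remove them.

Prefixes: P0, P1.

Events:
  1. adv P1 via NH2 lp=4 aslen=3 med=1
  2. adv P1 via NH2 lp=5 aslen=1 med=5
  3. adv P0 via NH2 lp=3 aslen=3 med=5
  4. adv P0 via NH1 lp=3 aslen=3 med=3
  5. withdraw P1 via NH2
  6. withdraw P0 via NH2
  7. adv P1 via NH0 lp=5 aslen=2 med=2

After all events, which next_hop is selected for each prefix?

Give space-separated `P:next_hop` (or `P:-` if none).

Answer: P0:NH1 P1:NH0

Derivation:
Op 1: best P0=- P1=NH2
Op 2: best P0=- P1=NH2
Op 3: best P0=NH2 P1=NH2
Op 4: best P0=NH1 P1=NH2
Op 5: best P0=NH1 P1=-
Op 6: best P0=NH1 P1=-
Op 7: best P0=NH1 P1=NH0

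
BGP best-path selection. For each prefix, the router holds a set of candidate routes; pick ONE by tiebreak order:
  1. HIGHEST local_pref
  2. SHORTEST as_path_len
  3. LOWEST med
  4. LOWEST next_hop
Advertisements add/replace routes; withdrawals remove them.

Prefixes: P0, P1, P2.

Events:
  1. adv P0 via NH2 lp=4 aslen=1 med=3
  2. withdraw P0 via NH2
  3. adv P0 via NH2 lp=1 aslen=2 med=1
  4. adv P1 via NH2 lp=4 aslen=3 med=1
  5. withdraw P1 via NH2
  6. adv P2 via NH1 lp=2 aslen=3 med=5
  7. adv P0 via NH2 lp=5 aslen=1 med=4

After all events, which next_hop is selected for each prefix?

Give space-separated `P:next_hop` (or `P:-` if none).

Op 1: best P0=NH2 P1=- P2=-
Op 2: best P0=- P1=- P2=-
Op 3: best P0=NH2 P1=- P2=-
Op 4: best P0=NH2 P1=NH2 P2=-
Op 5: best P0=NH2 P1=- P2=-
Op 6: best P0=NH2 P1=- P2=NH1
Op 7: best P0=NH2 P1=- P2=NH1

Answer: P0:NH2 P1:- P2:NH1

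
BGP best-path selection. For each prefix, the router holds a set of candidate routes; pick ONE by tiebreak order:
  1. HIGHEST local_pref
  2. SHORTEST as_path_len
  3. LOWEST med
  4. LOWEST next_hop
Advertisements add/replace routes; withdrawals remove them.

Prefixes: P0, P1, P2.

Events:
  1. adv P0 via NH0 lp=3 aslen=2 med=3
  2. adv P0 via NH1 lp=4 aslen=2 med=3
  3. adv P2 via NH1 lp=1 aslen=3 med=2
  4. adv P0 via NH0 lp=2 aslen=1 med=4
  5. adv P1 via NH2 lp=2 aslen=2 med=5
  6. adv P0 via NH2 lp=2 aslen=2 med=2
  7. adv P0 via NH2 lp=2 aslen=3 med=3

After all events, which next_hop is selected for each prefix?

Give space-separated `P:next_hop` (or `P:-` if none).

Answer: P0:NH1 P1:NH2 P2:NH1

Derivation:
Op 1: best P0=NH0 P1=- P2=-
Op 2: best P0=NH1 P1=- P2=-
Op 3: best P0=NH1 P1=- P2=NH1
Op 4: best P0=NH1 P1=- P2=NH1
Op 5: best P0=NH1 P1=NH2 P2=NH1
Op 6: best P0=NH1 P1=NH2 P2=NH1
Op 7: best P0=NH1 P1=NH2 P2=NH1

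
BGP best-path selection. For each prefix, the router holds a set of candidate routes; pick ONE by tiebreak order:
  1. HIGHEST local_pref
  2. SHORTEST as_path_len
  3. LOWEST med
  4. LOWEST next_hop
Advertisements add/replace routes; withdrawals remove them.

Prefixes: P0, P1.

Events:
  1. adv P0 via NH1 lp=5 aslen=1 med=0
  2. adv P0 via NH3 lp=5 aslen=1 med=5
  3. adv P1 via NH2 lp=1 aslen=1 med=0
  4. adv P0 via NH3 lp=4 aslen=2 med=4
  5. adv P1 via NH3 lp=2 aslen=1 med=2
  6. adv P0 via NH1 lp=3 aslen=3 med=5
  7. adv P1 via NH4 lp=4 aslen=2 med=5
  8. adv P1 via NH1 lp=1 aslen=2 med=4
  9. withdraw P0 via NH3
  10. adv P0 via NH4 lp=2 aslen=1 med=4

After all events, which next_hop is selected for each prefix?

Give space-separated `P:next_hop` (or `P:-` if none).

Answer: P0:NH1 P1:NH4

Derivation:
Op 1: best P0=NH1 P1=-
Op 2: best P0=NH1 P1=-
Op 3: best P0=NH1 P1=NH2
Op 4: best P0=NH1 P1=NH2
Op 5: best P0=NH1 P1=NH3
Op 6: best P0=NH3 P1=NH3
Op 7: best P0=NH3 P1=NH4
Op 8: best P0=NH3 P1=NH4
Op 9: best P0=NH1 P1=NH4
Op 10: best P0=NH1 P1=NH4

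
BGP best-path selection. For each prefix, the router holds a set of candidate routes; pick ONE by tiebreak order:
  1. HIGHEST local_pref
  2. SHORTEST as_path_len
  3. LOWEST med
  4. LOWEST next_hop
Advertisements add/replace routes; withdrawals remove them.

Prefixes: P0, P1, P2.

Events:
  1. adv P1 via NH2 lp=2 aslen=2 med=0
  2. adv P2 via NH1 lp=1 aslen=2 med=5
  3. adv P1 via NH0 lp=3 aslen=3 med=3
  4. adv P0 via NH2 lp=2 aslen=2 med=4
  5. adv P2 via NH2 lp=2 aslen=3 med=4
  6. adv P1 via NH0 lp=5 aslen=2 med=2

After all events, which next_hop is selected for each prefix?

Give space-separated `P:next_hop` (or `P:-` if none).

Answer: P0:NH2 P1:NH0 P2:NH2

Derivation:
Op 1: best P0=- P1=NH2 P2=-
Op 2: best P0=- P1=NH2 P2=NH1
Op 3: best P0=- P1=NH0 P2=NH1
Op 4: best P0=NH2 P1=NH0 P2=NH1
Op 5: best P0=NH2 P1=NH0 P2=NH2
Op 6: best P0=NH2 P1=NH0 P2=NH2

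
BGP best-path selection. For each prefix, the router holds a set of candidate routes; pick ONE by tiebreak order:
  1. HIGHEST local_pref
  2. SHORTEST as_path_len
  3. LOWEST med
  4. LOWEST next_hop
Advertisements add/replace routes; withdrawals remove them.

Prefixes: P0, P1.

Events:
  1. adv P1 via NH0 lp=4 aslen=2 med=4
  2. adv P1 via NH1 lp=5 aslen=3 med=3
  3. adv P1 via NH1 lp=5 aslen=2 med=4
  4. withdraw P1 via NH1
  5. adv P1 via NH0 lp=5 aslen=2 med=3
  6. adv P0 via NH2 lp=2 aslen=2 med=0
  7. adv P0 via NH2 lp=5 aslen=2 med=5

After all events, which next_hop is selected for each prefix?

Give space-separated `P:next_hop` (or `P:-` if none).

Op 1: best P0=- P1=NH0
Op 2: best P0=- P1=NH1
Op 3: best P0=- P1=NH1
Op 4: best P0=- P1=NH0
Op 5: best P0=- P1=NH0
Op 6: best P0=NH2 P1=NH0
Op 7: best P0=NH2 P1=NH0

Answer: P0:NH2 P1:NH0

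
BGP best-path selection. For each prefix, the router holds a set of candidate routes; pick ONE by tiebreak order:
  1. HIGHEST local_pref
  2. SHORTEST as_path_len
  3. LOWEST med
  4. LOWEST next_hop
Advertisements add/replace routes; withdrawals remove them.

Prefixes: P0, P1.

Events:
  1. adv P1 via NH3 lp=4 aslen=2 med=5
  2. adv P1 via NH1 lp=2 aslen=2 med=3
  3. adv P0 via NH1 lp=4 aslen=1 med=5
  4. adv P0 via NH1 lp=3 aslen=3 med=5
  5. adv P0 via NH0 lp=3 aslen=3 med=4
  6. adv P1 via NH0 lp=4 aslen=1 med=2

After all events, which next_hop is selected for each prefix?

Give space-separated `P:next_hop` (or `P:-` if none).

Op 1: best P0=- P1=NH3
Op 2: best P0=- P1=NH3
Op 3: best P0=NH1 P1=NH3
Op 4: best P0=NH1 P1=NH3
Op 5: best P0=NH0 P1=NH3
Op 6: best P0=NH0 P1=NH0

Answer: P0:NH0 P1:NH0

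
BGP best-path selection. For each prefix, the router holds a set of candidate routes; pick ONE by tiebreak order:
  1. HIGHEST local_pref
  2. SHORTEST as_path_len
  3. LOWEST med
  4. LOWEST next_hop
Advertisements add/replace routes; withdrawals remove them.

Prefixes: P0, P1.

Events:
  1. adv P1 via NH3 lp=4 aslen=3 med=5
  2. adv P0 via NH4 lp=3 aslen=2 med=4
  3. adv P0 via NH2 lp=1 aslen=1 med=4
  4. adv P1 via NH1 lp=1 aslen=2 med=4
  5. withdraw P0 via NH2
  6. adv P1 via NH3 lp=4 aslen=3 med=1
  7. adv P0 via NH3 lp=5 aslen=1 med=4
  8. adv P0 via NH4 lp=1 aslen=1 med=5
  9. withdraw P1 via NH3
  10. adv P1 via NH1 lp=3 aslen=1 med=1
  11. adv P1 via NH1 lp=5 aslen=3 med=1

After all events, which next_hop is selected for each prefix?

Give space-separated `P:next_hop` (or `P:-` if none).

Answer: P0:NH3 P1:NH1

Derivation:
Op 1: best P0=- P1=NH3
Op 2: best P0=NH4 P1=NH3
Op 3: best P0=NH4 P1=NH3
Op 4: best P0=NH4 P1=NH3
Op 5: best P0=NH4 P1=NH3
Op 6: best P0=NH4 P1=NH3
Op 7: best P0=NH3 P1=NH3
Op 8: best P0=NH3 P1=NH3
Op 9: best P0=NH3 P1=NH1
Op 10: best P0=NH3 P1=NH1
Op 11: best P0=NH3 P1=NH1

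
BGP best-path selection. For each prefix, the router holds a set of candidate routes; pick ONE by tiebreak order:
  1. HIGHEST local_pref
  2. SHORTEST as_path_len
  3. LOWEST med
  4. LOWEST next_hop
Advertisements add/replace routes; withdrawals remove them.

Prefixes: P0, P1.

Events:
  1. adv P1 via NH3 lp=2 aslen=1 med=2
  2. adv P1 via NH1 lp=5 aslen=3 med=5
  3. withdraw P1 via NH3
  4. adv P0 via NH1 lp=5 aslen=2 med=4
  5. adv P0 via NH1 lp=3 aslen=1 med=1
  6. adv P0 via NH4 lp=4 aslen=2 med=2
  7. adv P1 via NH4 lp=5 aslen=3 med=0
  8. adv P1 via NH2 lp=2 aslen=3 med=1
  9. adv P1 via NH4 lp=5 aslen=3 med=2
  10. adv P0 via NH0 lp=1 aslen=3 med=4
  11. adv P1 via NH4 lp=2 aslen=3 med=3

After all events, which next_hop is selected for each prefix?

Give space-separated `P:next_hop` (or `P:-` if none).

Op 1: best P0=- P1=NH3
Op 2: best P0=- P1=NH1
Op 3: best P0=- P1=NH1
Op 4: best P0=NH1 P1=NH1
Op 5: best P0=NH1 P1=NH1
Op 6: best P0=NH4 P1=NH1
Op 7: best P0=NH4 P1=NH4
Op 8: best P0=NH4 P1=NH4
Op 9: best P0=NH4 P1=NH4
Op 10: best P0=NH4 P1=NH4
Op 11: best P0=NH4 P1=NH1

Answer: P0:NH4 P1:NH1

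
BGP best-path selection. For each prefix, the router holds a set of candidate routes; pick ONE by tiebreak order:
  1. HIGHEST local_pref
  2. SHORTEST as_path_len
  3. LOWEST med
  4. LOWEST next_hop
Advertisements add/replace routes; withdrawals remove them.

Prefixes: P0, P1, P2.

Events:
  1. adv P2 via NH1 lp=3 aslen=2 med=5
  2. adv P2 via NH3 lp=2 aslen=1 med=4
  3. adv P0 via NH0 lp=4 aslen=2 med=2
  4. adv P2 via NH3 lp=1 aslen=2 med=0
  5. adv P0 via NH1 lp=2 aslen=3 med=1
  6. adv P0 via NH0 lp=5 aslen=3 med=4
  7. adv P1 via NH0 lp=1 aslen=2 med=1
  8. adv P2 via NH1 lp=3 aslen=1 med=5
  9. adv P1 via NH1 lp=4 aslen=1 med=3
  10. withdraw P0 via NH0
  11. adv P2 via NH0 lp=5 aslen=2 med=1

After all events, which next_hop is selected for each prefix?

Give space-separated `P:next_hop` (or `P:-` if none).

Op 1: best P0=- P1=- P2=NH1
Op 2: best P0=- P1=- P2=NH1
Op 3: best P0=NH0 P1=- P2=NH1
Op 4: best P0=NH0 P1=- P2=NH1
Op 5: best P0=NH0 P1=- P2=NH1
Op 6: best P0=NH0 P1=- P2=NH1
Op 7: best P0=NH0 P1=NH0 P2=NH1
Op 8: best P0=NH0 P1=NH0 P2=NH1
Op 9: best P0=NH0 P1=NH1 P2=NH1
Op 10: best P0=NH1 P1=NH1 P2=NH1
Op 11: best P0=NH1 P1=NH1 P2=NH0

Answer: P0:NH1 P1:NH1 P2:NH0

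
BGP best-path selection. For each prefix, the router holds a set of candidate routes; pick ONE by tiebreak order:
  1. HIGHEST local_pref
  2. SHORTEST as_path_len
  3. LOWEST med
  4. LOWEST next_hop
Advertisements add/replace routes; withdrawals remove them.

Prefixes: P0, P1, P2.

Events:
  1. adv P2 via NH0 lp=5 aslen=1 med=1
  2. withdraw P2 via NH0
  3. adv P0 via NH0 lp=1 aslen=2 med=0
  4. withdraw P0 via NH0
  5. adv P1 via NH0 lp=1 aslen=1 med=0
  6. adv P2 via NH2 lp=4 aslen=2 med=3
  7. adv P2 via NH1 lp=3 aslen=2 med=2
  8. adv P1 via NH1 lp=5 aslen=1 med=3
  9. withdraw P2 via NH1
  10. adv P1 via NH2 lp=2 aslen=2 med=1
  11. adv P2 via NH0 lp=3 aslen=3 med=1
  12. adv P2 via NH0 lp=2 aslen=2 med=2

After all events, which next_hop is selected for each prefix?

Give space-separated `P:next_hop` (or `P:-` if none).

Op 1: best P0=- P1=- P2=NH0
Op 2: best P0=- P1=- P2=-
Op 3: best P0=NH0 P1=- P2=-
Op 4: best P0=- P1=- P2=-
Op 5: best P0=- P1=NH0 P2=-
Op 6: best P0=- P1=NH0 P2=NH2
Op 7: best P0=- P1=NH0 P2=NH2
Op 8: best P0=- P1=NH1 P2=NH2
Op 9: best P0=- P1=NH1 P2=NH2
Op 10: best P0=- P1=NH1 P2=NH2
Op 11: best P0=- P1=NH1 P2=NH2
Op 12: best P0=- P1=NH1 P2=NH2

Answer: P0:- P1:NH1 P2:NH2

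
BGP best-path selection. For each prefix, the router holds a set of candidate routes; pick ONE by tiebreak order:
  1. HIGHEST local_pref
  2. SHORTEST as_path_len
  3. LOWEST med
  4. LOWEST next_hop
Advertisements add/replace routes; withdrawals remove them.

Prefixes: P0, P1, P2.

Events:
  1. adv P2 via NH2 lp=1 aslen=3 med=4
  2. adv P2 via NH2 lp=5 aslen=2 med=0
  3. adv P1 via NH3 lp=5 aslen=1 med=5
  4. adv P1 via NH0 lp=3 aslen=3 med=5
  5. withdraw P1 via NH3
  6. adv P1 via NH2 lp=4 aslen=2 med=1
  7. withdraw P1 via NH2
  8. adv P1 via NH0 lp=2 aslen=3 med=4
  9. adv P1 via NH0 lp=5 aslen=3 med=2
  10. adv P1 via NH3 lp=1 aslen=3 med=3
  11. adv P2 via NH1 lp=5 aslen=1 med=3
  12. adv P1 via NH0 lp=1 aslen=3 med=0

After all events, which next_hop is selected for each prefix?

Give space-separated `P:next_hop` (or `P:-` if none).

Answer: P0:- P1:NH0 P2:NH1

Derivation:
Op 1: best P0=- P1=- P2=NH2
Op 2: best P0=- P1=- P2=NH2
Op 3: best P0=- P1=NH3 P2=NH2
Op 4: best P0=- P1=NH3 P2=NH2
Op 5: best P0=- P1=NH0 P2=NH2
Op 6: best P0=- P1=NH2 P2=NH2
Op 7: best P0=- P1=NH0 P2=NH2
Op 8: best P0=- P1=NH0 P2=NH2
Op 9: best P0=- P1=NH0 P2=NH2
Op 10: best P0=- P1=NH0 P2=NH2
Op 11: best P0=- P1=NH0 P2=NH1
Op 12: best P0=- P1=NH0 P2=NH1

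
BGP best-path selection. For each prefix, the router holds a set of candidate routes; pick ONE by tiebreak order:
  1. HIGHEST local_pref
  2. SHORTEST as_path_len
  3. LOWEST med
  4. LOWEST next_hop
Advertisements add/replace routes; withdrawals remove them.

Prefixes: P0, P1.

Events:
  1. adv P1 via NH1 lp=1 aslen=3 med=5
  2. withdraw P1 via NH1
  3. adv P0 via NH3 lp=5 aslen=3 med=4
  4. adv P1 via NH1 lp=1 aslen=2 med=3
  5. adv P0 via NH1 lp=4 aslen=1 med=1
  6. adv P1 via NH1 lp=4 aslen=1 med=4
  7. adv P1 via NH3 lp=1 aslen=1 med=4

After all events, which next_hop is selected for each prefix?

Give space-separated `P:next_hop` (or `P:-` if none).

Op 1: best P0=- P1=NH1
Op 2: best P0=- P1=-
Op 3: best P0=NH3 P1=-
Op 4: best P0=NH3 P1=NH1
Op 5: best P0=NH3 P1=NH1
Op 6: best P0=NH3 P1=NH1
Op 7: best P0=NH3 P1=NH1

Answer: P0:NH3 P1:NH1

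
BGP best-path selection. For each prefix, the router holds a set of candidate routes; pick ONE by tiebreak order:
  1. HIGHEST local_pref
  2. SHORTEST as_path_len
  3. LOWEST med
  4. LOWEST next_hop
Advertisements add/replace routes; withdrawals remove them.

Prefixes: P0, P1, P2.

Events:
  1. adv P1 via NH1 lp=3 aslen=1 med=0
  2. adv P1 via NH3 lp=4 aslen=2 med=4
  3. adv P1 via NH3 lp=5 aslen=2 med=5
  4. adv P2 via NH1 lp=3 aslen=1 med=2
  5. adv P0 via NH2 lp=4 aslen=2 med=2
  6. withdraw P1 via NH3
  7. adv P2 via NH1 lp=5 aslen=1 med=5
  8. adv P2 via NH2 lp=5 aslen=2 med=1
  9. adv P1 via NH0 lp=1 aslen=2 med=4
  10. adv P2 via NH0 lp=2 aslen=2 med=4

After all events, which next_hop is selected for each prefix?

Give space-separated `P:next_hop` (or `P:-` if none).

Answer: P0:NH2 P1:NH1 P2:NH1

Derivation:
Op 1: best P0=- P1=NH1 P2=-
Op 2: best P0=- P1=NH3 P2=-
Op 3: best P0=- P1=NH3 P2=-
Op 4: best P0=- P1=NH3 P2=NH1
Op 5: best P0=NH2 P1=NH3 P2=NH1
Op 6: best P0=NH2 P1=NH1 P2=NH1
Op 7: best P0=NH2 P1=NH1 P2=NH1
Op 8: best P0=NH2 P1=NH1 P2=NH1
Op 9: best P0=NH2 P1=NH1 P2=NH1
Op 10: best P0=NH2 P1=NH1 P2=NH1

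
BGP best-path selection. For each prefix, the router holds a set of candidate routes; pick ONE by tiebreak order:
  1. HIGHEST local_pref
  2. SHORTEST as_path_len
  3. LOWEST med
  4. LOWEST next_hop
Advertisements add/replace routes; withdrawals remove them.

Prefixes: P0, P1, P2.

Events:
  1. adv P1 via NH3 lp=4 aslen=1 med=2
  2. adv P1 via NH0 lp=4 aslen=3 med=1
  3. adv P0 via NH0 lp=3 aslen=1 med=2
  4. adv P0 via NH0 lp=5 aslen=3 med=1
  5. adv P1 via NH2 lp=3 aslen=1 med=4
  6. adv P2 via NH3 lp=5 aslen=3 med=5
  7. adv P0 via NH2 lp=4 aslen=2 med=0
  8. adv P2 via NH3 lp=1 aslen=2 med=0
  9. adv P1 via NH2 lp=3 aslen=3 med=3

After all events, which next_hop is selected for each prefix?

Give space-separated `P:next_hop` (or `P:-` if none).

Answer: P0:NH0 P1:NH3 P2:NH3

Derivation:
Op 1: best P0=- P1=NH3 P2=-
Op 2: best P0=- P1=NH3 P2=-
Op 3: best P0=NH0 P1=NH3 P2=-
Op 4: best P0=NH0 P1=NH3 P2=-
Op 5: best P0=NH0 P1=NH3 P2=-
Op 6: best P0=NH0 P1=NH3 P2=NH3
Op 7: best P0=NH0 P1=NH3 P2=NH3
Op 8: best P0=NH0 P1=NH3 P2=NH3
Op 9: best P0=NH0 P1=NH3 P2=NH3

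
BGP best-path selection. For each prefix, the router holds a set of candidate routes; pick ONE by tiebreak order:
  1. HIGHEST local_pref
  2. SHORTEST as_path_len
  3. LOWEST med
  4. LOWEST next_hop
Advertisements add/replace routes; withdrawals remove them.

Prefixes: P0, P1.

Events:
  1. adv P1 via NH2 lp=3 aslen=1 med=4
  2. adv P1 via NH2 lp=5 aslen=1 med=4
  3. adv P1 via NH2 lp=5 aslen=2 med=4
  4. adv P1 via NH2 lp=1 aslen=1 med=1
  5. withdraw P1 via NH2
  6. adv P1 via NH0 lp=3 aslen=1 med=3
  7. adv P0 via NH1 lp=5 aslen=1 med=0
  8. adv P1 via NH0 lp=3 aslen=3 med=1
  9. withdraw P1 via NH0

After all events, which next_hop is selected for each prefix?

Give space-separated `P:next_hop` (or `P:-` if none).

Answer: P0:NH1 P1:-

Derivation:
Op 1: best P0=- P1=NH2
Op 2: best P0=- P1=NH2
Op 3: best P0=- P1=NH2
Op 4: best P0=- P1=NH2
Op 5: best P0=- P1=-
Op 6: best P0=- P1=NH0
Op 7: best P0=NH1 P1=NH0
Op 8: best P0=NH1 P1=NH0
Op 9: best P0=NH1 P1=-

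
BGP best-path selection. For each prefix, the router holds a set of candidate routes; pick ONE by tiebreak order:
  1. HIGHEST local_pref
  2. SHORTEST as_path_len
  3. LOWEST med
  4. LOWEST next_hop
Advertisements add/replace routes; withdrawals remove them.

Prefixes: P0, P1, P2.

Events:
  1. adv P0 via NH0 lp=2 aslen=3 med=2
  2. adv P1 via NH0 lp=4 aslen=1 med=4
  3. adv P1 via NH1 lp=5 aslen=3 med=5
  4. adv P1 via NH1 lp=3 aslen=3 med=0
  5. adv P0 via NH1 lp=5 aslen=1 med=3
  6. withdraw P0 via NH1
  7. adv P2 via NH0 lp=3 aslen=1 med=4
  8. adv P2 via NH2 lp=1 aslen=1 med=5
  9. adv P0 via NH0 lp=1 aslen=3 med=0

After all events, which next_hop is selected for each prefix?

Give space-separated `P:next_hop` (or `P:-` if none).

Op 1: best P0=NH0 P1=- P2=-
Op 2: best P0=NH0 P1=NH0 P2=-
Op 3: best P0=NH0 P1=NH1 P2=-
Op 4: best P0=NH0 P1=NH0 P2=-
Op 5: best P0=NH1 P1=NH0 P2=-
Op 6: best P0=NH0 P1=NH0 P2=-
Op 7: best P0=NH0 P1=NH0 P2=NH0
Op 8: best P0=NH0 P1=NH0 P2=NH0
Op 9: best P0=NH0 P1=NH0 P2=NH0

Answer: P0:NH0 P1:NH0 P2:NH0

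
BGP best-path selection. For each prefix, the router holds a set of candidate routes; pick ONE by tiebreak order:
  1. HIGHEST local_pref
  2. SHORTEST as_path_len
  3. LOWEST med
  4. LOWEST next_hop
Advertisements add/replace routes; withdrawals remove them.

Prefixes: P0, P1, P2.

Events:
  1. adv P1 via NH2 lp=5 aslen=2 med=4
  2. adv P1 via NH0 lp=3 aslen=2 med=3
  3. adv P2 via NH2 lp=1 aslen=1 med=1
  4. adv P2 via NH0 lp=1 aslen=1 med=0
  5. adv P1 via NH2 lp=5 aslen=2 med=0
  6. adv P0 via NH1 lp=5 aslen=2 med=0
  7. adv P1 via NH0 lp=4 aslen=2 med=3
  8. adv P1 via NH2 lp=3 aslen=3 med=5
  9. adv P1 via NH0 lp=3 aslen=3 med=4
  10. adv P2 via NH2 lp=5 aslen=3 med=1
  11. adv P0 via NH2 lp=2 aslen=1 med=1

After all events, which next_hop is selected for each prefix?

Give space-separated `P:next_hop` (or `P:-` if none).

Answer: P0:NH1 P1:NH0 P2:NH2

Derivation:
Op 1: best P0=- P1=NH2 P2=-
Op 2: best P0=- P1=NH2 P2=-
Op 3: best P0=- P1=NH2 P2=NH2
Op 4: best P0=- P1=NH2 P2=NH0
Op 5: best P0=- P1=NH2 P2=NH0
Op 6: best P0=NH1 P1=NH2 P2=NH0
Op 7: best P0=NH1 P1=NH2 P2=NH0
Op 8: best P0=NH1 P1=NH0 P2=NH0
Op 9: best P0=NH1 P1=NH0 P2=NH0
Op 10: best P0=NH1 P1=NH0 P2=NH2
Op 11: best P0=NH1 P1=NH0 P2=NH2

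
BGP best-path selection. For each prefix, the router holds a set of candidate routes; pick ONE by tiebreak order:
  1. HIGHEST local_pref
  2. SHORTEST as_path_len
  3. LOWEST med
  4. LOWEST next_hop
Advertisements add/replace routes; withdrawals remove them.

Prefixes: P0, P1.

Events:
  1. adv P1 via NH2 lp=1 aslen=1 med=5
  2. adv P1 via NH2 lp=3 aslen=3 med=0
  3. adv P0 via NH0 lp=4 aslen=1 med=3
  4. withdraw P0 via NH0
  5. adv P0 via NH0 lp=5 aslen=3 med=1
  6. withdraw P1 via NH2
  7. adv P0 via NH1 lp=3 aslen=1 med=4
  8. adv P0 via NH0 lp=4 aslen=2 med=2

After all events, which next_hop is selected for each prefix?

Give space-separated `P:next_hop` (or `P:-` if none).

Answer: P0:NH0 P1:-

Derivation:
Op 1: best P0=- P1=NH2
Op 2: best P0=- P1=NH2
Op 3: best P0=NH0 P1=NH2
Op 4: best P0=- P1=NH2
Op 5: best P0=NH0 P1=NH2
Op 6: best P0=NH0 P1=-
Op 7: best P0=NH0 P1=-
Op 8: best P0=NH0 P1=-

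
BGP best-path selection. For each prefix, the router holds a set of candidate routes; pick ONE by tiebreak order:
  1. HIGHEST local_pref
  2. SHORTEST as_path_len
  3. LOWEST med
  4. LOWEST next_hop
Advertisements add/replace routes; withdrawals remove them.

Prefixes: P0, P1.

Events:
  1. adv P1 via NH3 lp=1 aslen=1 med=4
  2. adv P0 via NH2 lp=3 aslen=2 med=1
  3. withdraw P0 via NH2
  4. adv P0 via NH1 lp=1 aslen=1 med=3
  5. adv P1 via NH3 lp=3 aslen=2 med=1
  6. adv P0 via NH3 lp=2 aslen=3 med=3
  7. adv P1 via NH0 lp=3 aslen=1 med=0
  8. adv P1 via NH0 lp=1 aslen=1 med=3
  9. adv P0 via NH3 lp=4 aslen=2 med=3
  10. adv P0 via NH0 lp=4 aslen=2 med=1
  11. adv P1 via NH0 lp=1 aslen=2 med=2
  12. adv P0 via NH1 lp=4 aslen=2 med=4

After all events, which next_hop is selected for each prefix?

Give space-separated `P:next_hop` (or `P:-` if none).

Answer: P0:NH0 P1:NH3

Derivation:
Op 1: best P0=- P1=NH3
Op 2: best P0=NH2 P1=NH3
Op 3: best P0=- P1=NH3
Op 4: best P0=NH1 P1=NH3
Op 5: best P0=NH1 P1=NH3
Op 6: best P0=NH3 P1=NH3
Op 7: best P0=NH3 P1=NH0
Op 8: best P0=NH3 P1=NH3
Op 9: best P0=NH3 P1=NH3
Op 10: best P0=NH0 P1=NH3
Op 11: best P0=NH0 P1=NH3
Op 12: best P0=NH0 P1=NH3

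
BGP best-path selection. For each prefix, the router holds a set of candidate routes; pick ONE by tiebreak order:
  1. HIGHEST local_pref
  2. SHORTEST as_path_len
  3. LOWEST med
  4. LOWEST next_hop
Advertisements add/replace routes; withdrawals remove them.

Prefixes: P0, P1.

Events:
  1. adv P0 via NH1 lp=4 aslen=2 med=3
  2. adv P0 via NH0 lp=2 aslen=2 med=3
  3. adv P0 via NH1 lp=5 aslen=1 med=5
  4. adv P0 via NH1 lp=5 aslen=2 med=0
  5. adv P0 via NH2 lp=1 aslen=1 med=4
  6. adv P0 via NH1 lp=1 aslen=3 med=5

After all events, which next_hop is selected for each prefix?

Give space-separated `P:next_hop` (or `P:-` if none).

Answer: P0:NH0 P1:-

Derivation:
Op 1: best P0=NH1 P1=-
Op 2: best P0=NH1 P1=-
Op 3: best P0=NH1 P1=-
Op 4: best P0=NH1 P1=-
Op 5: best P0=NH1 P1=-
Op 6: best P0=NH0 P1=-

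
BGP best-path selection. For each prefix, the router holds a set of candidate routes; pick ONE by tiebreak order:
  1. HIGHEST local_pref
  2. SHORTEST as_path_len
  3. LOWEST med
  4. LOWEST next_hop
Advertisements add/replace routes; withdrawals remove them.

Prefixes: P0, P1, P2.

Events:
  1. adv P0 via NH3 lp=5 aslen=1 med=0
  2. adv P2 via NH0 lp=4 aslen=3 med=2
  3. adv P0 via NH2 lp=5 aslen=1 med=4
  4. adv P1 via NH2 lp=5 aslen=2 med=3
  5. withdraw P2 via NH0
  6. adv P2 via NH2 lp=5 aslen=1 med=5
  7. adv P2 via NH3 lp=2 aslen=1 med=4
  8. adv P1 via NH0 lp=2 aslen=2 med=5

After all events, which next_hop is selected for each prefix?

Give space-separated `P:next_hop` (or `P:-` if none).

Op 1: best P0=NH3 P1=- P2=-
Op 2: best P0=NH3 P1=- P2=NH0
Op 3: best P0=NH3 P1=- P2=NH0
Op 4: best P0=NH3 P1=NH2 P2=NH0
Op 5: best P0=NH3 P1=NH2 P2=-
Op 6: best P0=NH3 P1=NH2 P2=NH2
Op 7: best P0=NH3 P1=NH2 P2=NH2
Op 8: best P0=NH3 P1=NH2 P2=NH2

Answer: P0:NH3 P1:NH2 P2:NH2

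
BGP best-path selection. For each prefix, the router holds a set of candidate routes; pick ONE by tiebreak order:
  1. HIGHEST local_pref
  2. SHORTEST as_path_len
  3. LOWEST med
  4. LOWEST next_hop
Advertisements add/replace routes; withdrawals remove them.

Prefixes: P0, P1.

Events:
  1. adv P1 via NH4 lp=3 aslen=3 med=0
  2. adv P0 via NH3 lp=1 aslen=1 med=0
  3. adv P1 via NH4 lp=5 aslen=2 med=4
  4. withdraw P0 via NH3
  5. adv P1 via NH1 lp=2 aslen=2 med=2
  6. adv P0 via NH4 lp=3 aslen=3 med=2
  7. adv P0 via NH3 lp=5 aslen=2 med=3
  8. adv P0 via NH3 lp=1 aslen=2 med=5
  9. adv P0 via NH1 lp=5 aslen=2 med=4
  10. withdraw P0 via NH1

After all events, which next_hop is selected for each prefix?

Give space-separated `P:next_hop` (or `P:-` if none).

Op 1: best P0=- P1=NH4
Op 2: best P0=NH3 P1=NH4
Op 3: best P0=NH3 P1=NH4
Op 4: best P0=- P1=NH4
Op 5: best P0=- P1=NH4
Op 6: best P0=NH4 P1=NH4
Op 7: best P0=NH3 P1=NH4
Op 8: best P0=NH4 P1=NH4
Op 9: best P0=NH1 P1=NH4
Op 10: best P0=NH4 P1=NH4

Answer: P0:NH4 P1:NH4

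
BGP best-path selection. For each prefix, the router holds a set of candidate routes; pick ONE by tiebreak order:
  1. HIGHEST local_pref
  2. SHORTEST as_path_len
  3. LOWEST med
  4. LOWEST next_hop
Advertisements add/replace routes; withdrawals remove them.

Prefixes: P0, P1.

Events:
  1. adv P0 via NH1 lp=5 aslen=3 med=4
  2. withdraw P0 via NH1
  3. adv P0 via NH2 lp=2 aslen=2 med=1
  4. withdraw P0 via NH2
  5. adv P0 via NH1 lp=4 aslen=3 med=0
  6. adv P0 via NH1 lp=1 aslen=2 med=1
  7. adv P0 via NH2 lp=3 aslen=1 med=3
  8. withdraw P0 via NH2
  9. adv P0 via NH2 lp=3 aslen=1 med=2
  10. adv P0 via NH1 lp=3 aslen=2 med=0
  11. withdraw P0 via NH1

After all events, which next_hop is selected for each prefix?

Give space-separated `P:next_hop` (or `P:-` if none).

Answer: P0:NH2 P1:-

Derivation:
Op 1: best P0=NH1 P1=-
Op 2: best P0=- P1=-
Op 3: best P0=NH2 P1=-
Op 4: best P0=- P1=-
Op 5: best P0=NH1 P1=-
Op 6: best P0=NH1 P1=-
Op 7: best P0=NH2 P1=-
Op 8: best P0=NH1 P1=-
Op 9: best P0=NH2 P1=-
Op 10: best P0=NH2 P1=-
Op 11: best P0=NH2 P1=-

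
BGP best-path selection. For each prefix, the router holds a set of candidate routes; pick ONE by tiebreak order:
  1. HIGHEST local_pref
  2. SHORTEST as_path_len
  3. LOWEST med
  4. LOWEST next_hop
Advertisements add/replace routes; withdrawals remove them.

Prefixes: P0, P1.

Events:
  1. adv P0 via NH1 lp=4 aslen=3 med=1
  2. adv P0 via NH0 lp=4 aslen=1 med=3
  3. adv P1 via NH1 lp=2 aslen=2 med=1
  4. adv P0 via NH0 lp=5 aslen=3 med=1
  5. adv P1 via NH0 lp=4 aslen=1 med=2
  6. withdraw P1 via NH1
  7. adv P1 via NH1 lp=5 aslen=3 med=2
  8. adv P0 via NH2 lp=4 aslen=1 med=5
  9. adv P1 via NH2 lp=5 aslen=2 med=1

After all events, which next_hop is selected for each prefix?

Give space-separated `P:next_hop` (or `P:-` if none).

Answer: P0:NH0 P1:NH2

Derivation:
Op 1: best P0=NH1 P1=-
Op 2: best P0=NH0 P1=-
Op 3: best P0=NH0 P1=NH1
Op 4: best P0=NH0 P1=NH1
Op 5: best P0=NH0 P1=NH0
Op 6: best P0=NH0 P1=NH0
Op 7: best P0=NH0 P1=NH1
Op 8: best P0=NH0 P1=NH1
Op 9: best P0=NH0 P1=NH2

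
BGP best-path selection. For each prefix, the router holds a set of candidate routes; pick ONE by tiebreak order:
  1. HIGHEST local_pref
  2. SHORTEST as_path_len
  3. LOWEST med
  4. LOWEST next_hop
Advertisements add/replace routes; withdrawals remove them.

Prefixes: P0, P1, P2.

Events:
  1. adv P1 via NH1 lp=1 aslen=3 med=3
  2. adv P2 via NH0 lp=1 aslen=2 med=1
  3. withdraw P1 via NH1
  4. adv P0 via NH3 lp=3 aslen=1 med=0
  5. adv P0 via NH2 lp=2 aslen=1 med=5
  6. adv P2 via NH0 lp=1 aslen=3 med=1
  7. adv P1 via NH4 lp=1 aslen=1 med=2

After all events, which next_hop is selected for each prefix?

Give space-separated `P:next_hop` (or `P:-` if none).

Answer: P0:NH3 P1:NH4 P2:NH0

Derivation:
Op 1: best P0=- P1=NH1 P2=-
Op 2: best P0=- P1=NH1 P2=NH0
Op 3: best P0=- P1=- P2=NH0
Op 4: best P0=NH3 P1=- P2=NH0
Op 5: best P0=NH3 P1=- P2=NH0
Op 6: best P0=NH3 P1=- P2=NH0
Op 7: best P0=NH3 P1=NH4 P2=NH0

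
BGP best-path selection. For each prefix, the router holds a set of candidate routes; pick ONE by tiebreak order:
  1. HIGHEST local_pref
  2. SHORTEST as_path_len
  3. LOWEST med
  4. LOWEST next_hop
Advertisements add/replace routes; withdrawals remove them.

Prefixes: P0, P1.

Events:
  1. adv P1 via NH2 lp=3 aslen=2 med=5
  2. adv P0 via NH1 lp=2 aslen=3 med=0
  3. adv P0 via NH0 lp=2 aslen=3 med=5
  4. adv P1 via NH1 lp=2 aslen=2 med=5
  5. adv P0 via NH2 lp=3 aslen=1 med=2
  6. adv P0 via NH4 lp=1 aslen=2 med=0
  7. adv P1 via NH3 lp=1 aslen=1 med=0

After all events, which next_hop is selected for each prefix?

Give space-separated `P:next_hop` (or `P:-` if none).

Answer: P0:NH2 P1:NH2

Derivation:
Op 1: best P0=- P1=NH2
Op 2: best P0=NH1 P1=NH2
Op 3: best P0=NH1 P1=NH2
Op 4: best P0=NH1 P1=NH2
Op 5: best P0=NH2 P1=NH2
Op 6: best P0=NH2 P1=NH2
Op 7: best P0=NH2 P1=NH2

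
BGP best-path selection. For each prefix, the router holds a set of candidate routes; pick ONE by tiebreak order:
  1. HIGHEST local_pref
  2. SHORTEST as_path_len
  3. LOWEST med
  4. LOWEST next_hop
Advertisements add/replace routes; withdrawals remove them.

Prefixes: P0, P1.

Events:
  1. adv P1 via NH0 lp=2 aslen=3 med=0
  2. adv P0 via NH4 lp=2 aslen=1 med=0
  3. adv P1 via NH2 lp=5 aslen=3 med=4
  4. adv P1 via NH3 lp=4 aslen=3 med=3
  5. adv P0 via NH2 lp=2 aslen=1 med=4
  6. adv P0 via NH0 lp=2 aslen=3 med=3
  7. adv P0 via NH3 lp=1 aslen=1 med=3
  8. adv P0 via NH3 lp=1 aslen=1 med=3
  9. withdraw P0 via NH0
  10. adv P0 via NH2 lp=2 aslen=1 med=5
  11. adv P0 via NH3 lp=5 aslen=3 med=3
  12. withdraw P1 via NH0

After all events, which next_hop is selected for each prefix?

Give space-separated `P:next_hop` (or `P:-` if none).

Op 1: best P0=- P1=NH0
Op 2: best P0=NH4 P1=NH0
Op 3: best P0=NH4 P1=NH2
Op 4: best P0=NH4 P1=NH2
Op 5: best P0=NH4 P1=NH2
Op 6: best P0=NH4 P1=NH2
Op 7: best P0=NH4 P1=NH2
Op 8: best P0=NH4 P1=NH2
Op 9: best P0=NH4 P1=NH2
Op 10: best P0=NH4 P1=NH2
Op 11: best P0=NH3 P1=NH2
Op 12: best P0=NH3 P1=NH2

Answer: P0:NH3 P1:NH2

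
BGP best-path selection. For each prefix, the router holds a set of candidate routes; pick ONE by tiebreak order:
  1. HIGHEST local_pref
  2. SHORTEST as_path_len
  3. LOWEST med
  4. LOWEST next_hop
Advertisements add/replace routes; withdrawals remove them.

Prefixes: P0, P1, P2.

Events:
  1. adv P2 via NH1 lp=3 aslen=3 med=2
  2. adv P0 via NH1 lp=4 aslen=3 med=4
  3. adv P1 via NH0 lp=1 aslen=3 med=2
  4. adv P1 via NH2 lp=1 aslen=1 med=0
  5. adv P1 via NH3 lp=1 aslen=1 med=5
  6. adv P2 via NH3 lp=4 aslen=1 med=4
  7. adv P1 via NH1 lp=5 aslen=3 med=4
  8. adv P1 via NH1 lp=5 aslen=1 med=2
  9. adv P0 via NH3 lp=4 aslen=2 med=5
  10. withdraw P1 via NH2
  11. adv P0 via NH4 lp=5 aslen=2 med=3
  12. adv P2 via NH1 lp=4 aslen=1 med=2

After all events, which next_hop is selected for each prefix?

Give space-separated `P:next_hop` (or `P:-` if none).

Op 1: best P0=- P1=- P2=NH1
Op 2: best P0=NH1 P1=- P2=NH1
Op 3: best P0=NH1 P1=NH0 P2=NH1
Op 4: best P0=NH1 P1=NH2 P2=NH1
Op 5: best P0=NH1 P1=NH2 P2=NH1
Op 6: best P0=NH1 P1=NH2 P2=NH3
Op 7: best P0=NH1 P1=NH1 P2=NH3
Op 8: best P0=NH1 P1=NH1 P2=NH3
Op 9: best P0=NH3 P1=NH1 P2=NH3
Op 10: best P0=NH3 P1=NH1 P2=NH3
Op 11: best P0=NH4 P1=NH1 P2=NH3
Op 12: best P0=NH4 P1=NH1 P2=NH1

Answer: P0:NH4 P1:NH1 P2:NH1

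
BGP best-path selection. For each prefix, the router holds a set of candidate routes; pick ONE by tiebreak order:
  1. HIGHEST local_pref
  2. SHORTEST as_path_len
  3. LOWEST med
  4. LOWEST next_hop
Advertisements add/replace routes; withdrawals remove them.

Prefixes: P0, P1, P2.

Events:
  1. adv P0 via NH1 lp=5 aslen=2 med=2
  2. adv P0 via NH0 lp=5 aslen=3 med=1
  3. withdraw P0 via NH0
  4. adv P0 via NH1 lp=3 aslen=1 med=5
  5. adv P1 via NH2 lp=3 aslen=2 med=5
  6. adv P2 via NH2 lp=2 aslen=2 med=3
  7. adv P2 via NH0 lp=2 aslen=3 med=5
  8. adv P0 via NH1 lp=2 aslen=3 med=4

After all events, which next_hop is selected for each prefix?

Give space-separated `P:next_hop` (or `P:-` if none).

Answer: P0:NH1 P1:NH2 P2:NH2

Derivation:
Op 1: best P0=NH1 P1=- P2=-
Op 2: best P0=NH1 P1=- P2=-
Op 3: best P0=NH1 P1=- P2=-
Op 4: best P0=NH1 P1=- P2=-
Op 5: best P0=NH1 P1=NH2 P2=-
Op 6: best P0=NH1 P1=NH2 P2=NH2
Op 7: best P0=NH1 P1=NH2 P2=NH2
Op 8: best P0=NH1 P1=NH2 P2=NH2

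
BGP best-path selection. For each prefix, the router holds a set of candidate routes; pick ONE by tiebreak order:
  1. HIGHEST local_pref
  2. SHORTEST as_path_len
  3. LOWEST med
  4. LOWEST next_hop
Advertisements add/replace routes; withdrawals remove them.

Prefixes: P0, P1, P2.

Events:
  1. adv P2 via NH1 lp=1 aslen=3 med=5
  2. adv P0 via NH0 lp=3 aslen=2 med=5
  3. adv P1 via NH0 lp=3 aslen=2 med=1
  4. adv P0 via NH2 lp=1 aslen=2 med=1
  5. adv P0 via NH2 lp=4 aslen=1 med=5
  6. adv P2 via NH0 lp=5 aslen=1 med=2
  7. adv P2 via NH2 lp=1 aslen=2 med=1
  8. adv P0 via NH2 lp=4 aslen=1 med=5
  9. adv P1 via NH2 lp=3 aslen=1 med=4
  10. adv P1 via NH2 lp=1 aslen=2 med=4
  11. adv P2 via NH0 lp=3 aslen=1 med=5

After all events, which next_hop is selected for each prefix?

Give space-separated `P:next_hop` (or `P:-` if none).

Op 1: best P0=- P1=- P2=NH1
Op 2: best P0=NH0 P1=- P2=NH1
Op 3: best P0=NH0 P1=NH0 P2=NH1
Op 4: best P0=NH0 P1=NH0 P2=NH1
Op 5: best P0=NH2 P1=NH0 P2=NH1
Op 6: best P0=NH2 P1=NH0 P2=NH0
Op 7: best P0=NH2 P1=NH0 P2=NH0
Op 8: best P0=NH2 P1=NH0 P2=NH0
Op 9: best P0=NH2 P1=NH2 P2=NH0
Op 10: best P0=NH2 P1=NH0 P2=NH0
Op 11: best P0=NH2 P1=NH0 P2=NH0

Answer: P0:NH2 P1:NH0 P2:NH0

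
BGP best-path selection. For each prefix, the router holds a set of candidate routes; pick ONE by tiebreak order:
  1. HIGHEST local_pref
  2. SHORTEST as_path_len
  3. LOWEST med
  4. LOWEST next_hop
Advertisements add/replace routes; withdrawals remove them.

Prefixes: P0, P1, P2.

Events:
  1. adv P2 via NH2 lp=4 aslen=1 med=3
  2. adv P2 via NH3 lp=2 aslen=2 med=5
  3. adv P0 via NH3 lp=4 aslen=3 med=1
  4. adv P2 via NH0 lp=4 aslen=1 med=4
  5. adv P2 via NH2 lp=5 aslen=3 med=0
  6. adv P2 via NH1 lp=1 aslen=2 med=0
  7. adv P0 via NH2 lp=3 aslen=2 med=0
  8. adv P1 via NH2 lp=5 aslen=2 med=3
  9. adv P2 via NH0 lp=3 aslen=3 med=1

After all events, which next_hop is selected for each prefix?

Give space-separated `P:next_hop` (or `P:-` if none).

Answer: P0:NH3 P1:NH2 P2:NH2

Derivation:
Op 1: best P0=- P1=- P2=NH2
Op 2: best P0=- P1=- P2=NH2
Op 3: best P0=NH3 P1=- P2=NH2
Op 4: best P0=NH3 P1=- P2=NH2
Op 5: best P0=NH3 P1=- P2=NH2
Op 6: best P0=NH3 P1=- P2=NH2
Op 7: best P0=NH3 P1=- P2=NH2
Op 8: best P0=NH3 P1=NH2 P2=NH2
Op 9: best P0=NH3 P1=NH2 P2=NH2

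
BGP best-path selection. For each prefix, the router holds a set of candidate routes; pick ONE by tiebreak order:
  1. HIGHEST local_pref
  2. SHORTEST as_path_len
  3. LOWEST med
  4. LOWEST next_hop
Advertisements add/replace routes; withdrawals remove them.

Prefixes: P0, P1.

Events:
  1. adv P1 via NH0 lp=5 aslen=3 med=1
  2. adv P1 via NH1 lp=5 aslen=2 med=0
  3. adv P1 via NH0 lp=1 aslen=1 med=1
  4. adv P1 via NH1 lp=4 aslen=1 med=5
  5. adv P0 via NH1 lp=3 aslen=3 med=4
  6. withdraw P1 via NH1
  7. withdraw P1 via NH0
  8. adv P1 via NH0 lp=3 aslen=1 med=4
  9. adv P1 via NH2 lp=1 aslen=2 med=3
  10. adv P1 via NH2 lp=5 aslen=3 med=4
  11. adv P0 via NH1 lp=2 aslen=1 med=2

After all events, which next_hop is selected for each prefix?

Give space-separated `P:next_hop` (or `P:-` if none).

Answer: P0:NH1 P1:NH2

Derivation:
Op 1: best P0=- P1=NH0
Op 2: best P0=- P1=NH1
Op 3: best P0=- P1=NH1
Op 4: best P0=- P1=NH1
Op 5: best P0=NH1 P1=NH1
Op 6: best P0=NH1 P1=NH0
Op 7: best P0=NH1 P1=-
Op 8: best P0=NH1 P1=NH0
Op 9: best P0=NH1 P1=NH0
Op 10: best P0=NH1 P1=NH2
Op 11: best P0=NH1 P1=NH2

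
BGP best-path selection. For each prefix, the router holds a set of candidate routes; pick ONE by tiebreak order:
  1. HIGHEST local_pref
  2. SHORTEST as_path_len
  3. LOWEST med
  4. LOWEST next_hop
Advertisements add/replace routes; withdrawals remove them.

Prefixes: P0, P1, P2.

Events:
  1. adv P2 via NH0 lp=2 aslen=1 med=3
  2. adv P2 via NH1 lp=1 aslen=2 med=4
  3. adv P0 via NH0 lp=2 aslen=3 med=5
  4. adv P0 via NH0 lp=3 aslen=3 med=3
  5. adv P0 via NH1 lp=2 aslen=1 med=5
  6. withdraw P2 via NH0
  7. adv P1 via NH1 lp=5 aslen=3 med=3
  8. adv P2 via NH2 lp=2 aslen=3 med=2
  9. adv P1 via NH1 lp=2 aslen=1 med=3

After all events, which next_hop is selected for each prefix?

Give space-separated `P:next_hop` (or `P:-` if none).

Op 1: best P0=- P1=- P2=NH0
Op 2: best P0=- P1=- P2=NH0
Op 3: best P0=NH0 P1=- P2=NH0
Op 4: best P0=NH0 P1=- P2=NH0
Op 5: best P0=NH0 P1=- P2=NH0
Op 6: best P0=NH0 P1=- P2=NH1
Op 7: best P0=NH0 P1=NH1 P2=NH1
Op 8: best P0=NH0 P1=NH1 P2=NH2
Op 9: best P0=NH0 P1=NH1 P2=NH2

Answer: P0:NH0 P1:NH1 P2:NH2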